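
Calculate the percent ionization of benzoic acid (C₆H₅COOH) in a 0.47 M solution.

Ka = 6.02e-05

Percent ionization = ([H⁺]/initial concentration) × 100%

Using Ka equilibrium: x² + Ka×x - Ka×C = 0. Solving: [H⁺] = 5.2892e-03. Percent = (5.2892e-03/0.47) × 100

Percent ionization = 1.13%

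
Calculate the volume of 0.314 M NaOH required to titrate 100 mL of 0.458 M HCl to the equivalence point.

At equivalence: moles acid = moles base. moles HCl = 0.458 × 100/1000 = 0.0458 mol. V_base = moles / 0.314 × 1000 = 145.9 mL.

V_{base} = 145.9 mL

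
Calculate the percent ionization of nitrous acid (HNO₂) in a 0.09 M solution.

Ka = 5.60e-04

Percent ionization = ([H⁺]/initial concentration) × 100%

Using Ka equilibrium: x² + Ka×x - Ka×C = 0. Solving: [H⁺] = 6.8248e-03. Percent = (6.8248e-03/0.09) × 100

Percent ionization = 7.58%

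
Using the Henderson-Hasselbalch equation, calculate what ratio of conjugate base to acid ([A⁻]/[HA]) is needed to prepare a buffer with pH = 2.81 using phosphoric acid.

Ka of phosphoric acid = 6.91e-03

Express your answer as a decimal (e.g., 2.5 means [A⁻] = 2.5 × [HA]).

pKa = -log(6.91e-03) = 2.1605. pH = pKa + log([A⁻]/[HA]), so log([A⁻]/[HA]) = pH − pKa = 2.81 − 2.1605 = 0.6495. [A⁻]/[HA] = 10^(0.6495) = 4.46

[A⁻]/[HA] = 4.46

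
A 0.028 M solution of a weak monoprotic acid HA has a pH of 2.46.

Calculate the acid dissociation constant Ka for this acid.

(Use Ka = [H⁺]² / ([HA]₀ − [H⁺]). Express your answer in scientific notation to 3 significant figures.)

[H⁺] = 10^(−pH) = 10^(−2.46) = 3.467e-03 M. For HA ⇌ H⁺ + A⁻, Ka = [H⁺][A⁻]/[HA] = [H⁺]² / ([HA]₀ − [H⁺]) = (3.467e-03)² / (0.028 − 3.467e-03) = 4.90e-04.

K_a = 4.90e-04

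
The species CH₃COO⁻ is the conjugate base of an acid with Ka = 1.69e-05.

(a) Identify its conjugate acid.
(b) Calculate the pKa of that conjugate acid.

(a) The conjugate acid is formed by adding one H⁺ to CH₃COO⁻, giving CH₃COOH. (b) pKa = -log(Ka) = -log(1.69e-05) = 4.77.

Conjugate acid: CH₃COOH; pK_a = 4.77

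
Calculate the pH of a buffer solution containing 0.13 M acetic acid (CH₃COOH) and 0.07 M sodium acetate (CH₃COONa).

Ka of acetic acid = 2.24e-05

pKa = -log(2.24e-05) = 4.65. pH = pKa + log([A⁻]/[HA]) = 4.65 + log(0.07/0.13)

pH = 4.38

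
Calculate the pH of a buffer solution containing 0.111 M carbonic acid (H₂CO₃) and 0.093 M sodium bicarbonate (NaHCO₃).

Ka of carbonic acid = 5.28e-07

pKa = -log(5.28e-07) = 6.28. pH = pKa + log([A⁻]/[HA]) = 6.28 + log(0.093/0.111)

pH = 6.20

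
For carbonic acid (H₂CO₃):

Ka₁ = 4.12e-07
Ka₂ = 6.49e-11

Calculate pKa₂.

pKa₂ = -log(Ka₂) = -log(6.49e-11) = 10.19.

pK_{a2} = 10.19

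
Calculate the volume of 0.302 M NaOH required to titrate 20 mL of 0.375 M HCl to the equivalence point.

At equivalence: moles acid = moles base. moles HCl = 0.375 × 20/1000 = 0.0075 mol. V_base = moles / 0.302 × 1000 = 24.8 mL.

V_{base} = 24.8 mL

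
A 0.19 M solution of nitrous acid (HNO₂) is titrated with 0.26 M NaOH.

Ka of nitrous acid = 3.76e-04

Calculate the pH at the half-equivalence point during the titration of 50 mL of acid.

At half-equivalence [HA] = [A⁻], so Henderson-Hasselbalch gives pH = pKa = -log(3.76e-04) = 3.42.

pH = pKa = 3.42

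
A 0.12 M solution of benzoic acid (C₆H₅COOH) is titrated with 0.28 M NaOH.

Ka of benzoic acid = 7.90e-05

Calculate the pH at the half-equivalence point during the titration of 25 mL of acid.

At half-equivalence [HA] = [A⁻], so Henderson-Hasselbalch gives pH = pKa = -log(7.90e-05) = 4.10.

pH = pKa = 4.10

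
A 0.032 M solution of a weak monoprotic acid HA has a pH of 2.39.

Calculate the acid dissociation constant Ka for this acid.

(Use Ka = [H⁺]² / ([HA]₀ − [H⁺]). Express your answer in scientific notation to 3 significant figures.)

[H⁺] = 10^(−pH) = 10^(−2.39) = 4.074e-03 M. For HA ⇌ H⁺ + A⁻, Ka = [H⁺][A⁻]/[HA] = [H⁺]² / ([HA]₀ − [H⁺]) = (4.074e-03)² / (0.032 − 4.074e-03) = 5.94e-04.

K_a = 5.94e-04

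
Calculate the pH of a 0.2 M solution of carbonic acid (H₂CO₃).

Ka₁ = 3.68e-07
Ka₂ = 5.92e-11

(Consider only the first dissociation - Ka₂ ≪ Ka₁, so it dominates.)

First dissociation dominates. From Ka₁ = [H⁺][HA⁻]/[H₂A], x² + Ka₁·x − Ka₁·C = 0 with C = 0.2 M and Ka₁ = 3.68e-07. Solving: [H⁺] = (−Ka₁ + √(Ka₁² + 4·Ka₁·C)) / 2 = 2.7111e-04 M. pH = -log(2.7111e-04) = 3.57.

pH = 3.57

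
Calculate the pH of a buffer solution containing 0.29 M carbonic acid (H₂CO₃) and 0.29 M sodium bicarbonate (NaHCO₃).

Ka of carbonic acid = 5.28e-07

pKa = -log(5.28e-07) = 6.28. pH = pKa + log([A⁻]/[HA]) = 6.28 + log(0.29/0.29)

pH = 6.28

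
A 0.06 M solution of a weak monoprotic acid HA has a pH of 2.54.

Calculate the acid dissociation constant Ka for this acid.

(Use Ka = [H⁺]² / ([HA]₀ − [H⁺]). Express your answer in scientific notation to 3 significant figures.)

[H⁺] = 10^(−pH) = 10^(−2.54) = 2.884e-03 M. For HA ⇌ H⁺ + A⁻, Ka = [H⁺][A⁻]/[HA] = [H⁺]² / ([HA]₀ − [H⁺]) = (2.884e-03)² / (0.06 − 2.884e-03) = 1.46e-04.

K_a = 1.46e-04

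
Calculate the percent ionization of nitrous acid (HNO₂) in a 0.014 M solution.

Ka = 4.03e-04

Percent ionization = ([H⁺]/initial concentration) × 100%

Using Ka equilibrium: x² + Ka×x - Ka×C = 0. Solving: [H⁺] = 2.1823e-03. Percent = (2.1823e-03/0.014) × 100

Percent ionization = 15.6%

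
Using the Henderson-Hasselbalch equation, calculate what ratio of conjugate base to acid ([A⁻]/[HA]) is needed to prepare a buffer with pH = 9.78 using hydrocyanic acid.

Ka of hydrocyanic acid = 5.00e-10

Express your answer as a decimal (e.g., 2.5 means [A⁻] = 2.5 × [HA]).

pKa = -log(5.00e-10) = 9.3010. pH = pKa + log([A⁻]/[HA]), so log([A⁻]/[HA]) = pH − pKa = 9.78 − 9.3010 = 0.4790. [A⁻]/[HA] = 10^(0.4790) = 3.01

[A⁻]/[HA] = 3.01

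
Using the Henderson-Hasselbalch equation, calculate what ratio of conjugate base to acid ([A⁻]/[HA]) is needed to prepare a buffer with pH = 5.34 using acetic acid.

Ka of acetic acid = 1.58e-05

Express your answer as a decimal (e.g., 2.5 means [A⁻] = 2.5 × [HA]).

pKa = -log(1.58e-05) = 4.8013. pH = pKa + log([A⁻]/[HA]), so log([A⁻]/[HA]) = pH − pKa = 5.34 − 4.8013 = 0.5387. [A⁻]/[HA] = 10^(0.5387) = 3.46

[A⁻]/[HA] = 3.46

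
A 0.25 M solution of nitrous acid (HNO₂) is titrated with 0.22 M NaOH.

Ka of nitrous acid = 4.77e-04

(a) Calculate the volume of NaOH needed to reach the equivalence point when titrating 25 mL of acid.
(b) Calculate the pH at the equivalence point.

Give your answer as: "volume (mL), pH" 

moles acid = 0.25 × 25/1000 = 0.00625 mol; V_base = moles/0.22 × 1000 = 28.4 mL. At equivalence only the conjugate base is present: [A⁻] = 0.00625/0.053 = 1.1702e-01 M. Kb = Kw/Ka = 2.10e-11; [OH⁻] = √(Kb × [A⁻]) = 1.5663e-06; pOH = 5.81; pH = 14 - pOH = 8.19.

V = 28.4 mL, pH = 8.19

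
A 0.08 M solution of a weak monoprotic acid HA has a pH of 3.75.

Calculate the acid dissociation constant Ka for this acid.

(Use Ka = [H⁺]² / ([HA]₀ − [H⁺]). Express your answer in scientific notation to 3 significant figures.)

[H⁺] = 10^(−pH) = 10^(−3.75) = 1.778e-04 M. For HA ⇌ H⁺ + A⁻, Ka = [H⁺][A⁻]/[HA] = [H⁺]² / ([HA]₀ − [H⁺]) = (1.778e-04)² / (0.08 − 1.778e-04) = 3.96e-07.

K_a = 3.96e-07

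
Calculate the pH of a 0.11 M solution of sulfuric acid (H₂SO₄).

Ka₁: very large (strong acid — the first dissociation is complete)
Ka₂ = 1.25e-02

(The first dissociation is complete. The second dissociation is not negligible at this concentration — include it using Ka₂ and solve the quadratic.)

First dissociation is complete: [H⁺]₀ = [HSO₄⁻]₀ = C = 0.11 M. Second dissociation HSO₄⁻ ⇌ H⁺ + SO₄²⁻: let x = [SO₄²⁻]. Ka₂ = (C + x)·x / (C − x) = 1.25e-02 → x² + (C + Ka₂)·x − Ka₂·C = 0 → x² + 0.12250·x − 1.375e-03 = 0. x = (−0.12250 + √(0.12250² + 4 × 1.375e-03)) / 2 = 1.0350e-02 M. [H⁺] = C + x = 0.11 + 1.0350e-02 = 1.2035e-01 M. pH = -log(1.2035e-01) = 0.92.

pH = 0.92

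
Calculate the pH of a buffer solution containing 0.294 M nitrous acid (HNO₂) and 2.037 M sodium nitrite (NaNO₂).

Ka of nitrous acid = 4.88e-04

pKa = -log(4.88e-04) = 3.31. pH = pKa + log([A⁻]/[HA]) = 3.31 + log(2.037/0.294)

pH = 4.15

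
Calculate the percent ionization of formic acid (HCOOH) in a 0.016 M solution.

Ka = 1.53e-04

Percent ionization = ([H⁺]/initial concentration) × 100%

Using Ka equilibrium: x² + Ka×x - Ka×C = 0. Solving: [H⁺] = 1.4900e-03. Percent = (1.4900e-03/0.016) × 100

Percent ionization = 9.31%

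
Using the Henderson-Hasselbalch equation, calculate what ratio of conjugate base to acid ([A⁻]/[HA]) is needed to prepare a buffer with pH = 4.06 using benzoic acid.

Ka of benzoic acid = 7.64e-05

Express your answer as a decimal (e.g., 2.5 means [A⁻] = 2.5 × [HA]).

pKa = -log(7.64e-05) = 4.1169. pH = pKa + log([A⁻]/[HA]), so log([A⁻]/[HA]) = pH − pKa = 4.06 − 4.1169 = -0.0569. [A⁻]/[HA] = 10^(-0.0569) = 0.877

[A⁻]/[HA] = 0.877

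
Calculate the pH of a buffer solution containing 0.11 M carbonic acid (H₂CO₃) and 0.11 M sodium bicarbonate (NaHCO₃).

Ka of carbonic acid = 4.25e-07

pKa = -log(4.25e-07) = 6.37. pH = pKa + log([A⁻]/[HA]) = 6.37 + log(0.11/0.11)

pH = 6.37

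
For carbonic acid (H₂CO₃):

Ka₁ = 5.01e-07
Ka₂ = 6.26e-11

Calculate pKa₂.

pKa₂ = -log(Ka₂) = -log(6.26e-11) = 10.20.

pK_{a2} = 10.20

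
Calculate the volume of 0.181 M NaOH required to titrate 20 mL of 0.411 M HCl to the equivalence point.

At equivalence: moles acid = moles base. moles HCl = 0.411 × 20/1000 = 0.00822 mol. V_base = moles / 0.181 × 1000 = 45.4 mL.

V_{base} = 45.4 mL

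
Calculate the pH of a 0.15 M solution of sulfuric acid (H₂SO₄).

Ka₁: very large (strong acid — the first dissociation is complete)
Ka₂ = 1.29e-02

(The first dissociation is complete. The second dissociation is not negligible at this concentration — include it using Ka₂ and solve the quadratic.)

First dissociation is complete: [H⁺]₀ = [HSO₄⁻]₀ = C = 0.15 M. Second dissociation HSO₄⁻ ⇌ H⁺ + SO₄²⁻: let x = [SO₄²⁻]. Ka₂ = (C + x)·x / (C − x) = 1.29e-02 → x² + (C + Ka₂)·x − Ka₂·C = 0 → x² + 0.16290·x − 1.935e-03 = 0. x = (−0.16290 + √(0.16290² + 4 × 1.935e-03)) / 2 = 1.1119e-02 M. [H⁺] = C + x = 0.15 + 1.1119e-02 = 1.6112e-01 M. pH = -log(1.6112e-01) = 0.79.

pH = 0.79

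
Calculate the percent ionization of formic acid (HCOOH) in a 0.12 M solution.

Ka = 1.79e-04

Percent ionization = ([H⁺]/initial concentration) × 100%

Using Ka equilibrium: x² + Ka×x - Ka×C = 0. Solving: [H⁺] = 4.5460e-03. Percent = (4.5460e-03/0.12) × 100

Percent ionization = 3.79%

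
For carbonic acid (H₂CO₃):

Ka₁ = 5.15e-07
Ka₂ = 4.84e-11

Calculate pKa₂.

pKa₂ = -log(Ka₂) = -log(4.84e-11) = 10.32.

pK_{a2} = 10.32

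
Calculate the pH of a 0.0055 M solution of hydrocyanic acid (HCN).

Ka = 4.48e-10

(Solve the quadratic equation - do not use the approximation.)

x² + Ka×x - Ka×C = 0. Using quadratic formula: [H⁺] = 1.5695e-06

pH = 5.80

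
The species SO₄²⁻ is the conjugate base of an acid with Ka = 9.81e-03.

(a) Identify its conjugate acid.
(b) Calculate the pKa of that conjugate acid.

(a) The conjugate acid is formed by adding one H⁺ to SO₄²⁻, giving HSO₄⁻. (b) pKa = -log(Ka) = -log(9.81e-03) = 2.01.

Conjugate acid: HSO₄⁻; pK_a = 2.01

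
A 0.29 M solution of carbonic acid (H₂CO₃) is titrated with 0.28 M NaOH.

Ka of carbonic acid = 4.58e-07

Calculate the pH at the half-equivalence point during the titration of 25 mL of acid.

At half-equivalence [HA] = [A⁻], so Henderson-Hasselbalch gives pH = pKa = -log(4.58e-07) = 6.34.

pH = pKa = 6.34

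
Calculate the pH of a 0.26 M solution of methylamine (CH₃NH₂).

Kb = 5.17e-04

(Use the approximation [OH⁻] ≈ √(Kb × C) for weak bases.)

[OH⁻] = √(Kb × C) = √(5.17e-04 × 0.26) = 1.1594e-02. pOH = 1.94, pH = 14 - pOH

pH = 12.06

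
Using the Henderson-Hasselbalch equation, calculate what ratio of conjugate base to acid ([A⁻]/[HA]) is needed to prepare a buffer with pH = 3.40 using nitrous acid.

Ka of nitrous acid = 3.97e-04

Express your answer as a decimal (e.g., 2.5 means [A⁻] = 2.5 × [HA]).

pKa = -log(3.97e-04) = 3.4012. pH = pKa + log([A⁻]/[HA]), so log([A⁻]/[HA]) = pH − pKa = 3.40 − 3.4012 = -0.0012. [A⁻]/[HA] = 10^(-0.0012) = 0.997

[A⁻]/[HA] = 0.997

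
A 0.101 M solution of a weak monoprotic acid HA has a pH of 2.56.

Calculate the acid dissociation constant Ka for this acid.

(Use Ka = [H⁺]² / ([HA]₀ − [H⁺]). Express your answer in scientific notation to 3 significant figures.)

[H⁺] = 10^(−pH) = 10^(−2.56) = 2.754e-03 M. For HA ⇌ H⁺ + A⁻, Ka = [H⁺][A⁻]/[HA] = [H⁺]² / ([HA]₀ − [H⁺]) = (2.754e-03)² / (0.101 − 2.754e-03) = 7.72e-05.

K_a = 7.72e-05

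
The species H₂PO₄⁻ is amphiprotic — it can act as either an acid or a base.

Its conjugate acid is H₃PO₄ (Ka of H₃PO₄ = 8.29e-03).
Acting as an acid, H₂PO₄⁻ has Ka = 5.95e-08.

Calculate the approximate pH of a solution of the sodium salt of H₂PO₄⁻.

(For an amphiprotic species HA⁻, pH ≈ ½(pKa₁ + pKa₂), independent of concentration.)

pKa₁ = -log(8.29e-03) = 2.08; pKa₂ = -log(5.95e-08) = 7.23. For an amphiprotic species, pH ≈ ½(pKa₁ + pKa₂) = ½(2.08 + 7.23) = 4.65.

pH = 4.65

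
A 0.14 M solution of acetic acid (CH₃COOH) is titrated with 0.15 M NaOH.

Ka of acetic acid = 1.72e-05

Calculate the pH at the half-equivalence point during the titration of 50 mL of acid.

At half-equivalence [HA] = [A⁻], so Henderson-Hasselbalch gives pH = pKa = -log(1.72e-05) = 4.76.

pH = pKa = 4.76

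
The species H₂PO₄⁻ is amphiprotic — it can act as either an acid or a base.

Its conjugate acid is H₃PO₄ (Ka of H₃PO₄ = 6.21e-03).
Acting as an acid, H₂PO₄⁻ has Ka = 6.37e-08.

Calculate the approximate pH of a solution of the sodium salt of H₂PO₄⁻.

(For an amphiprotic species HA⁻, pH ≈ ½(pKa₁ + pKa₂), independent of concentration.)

pKa₁ = -log(6.21e-03) = 2.21; pKa₂ = -log(6.37e-08) = 7.20. For an amphiprotic species, pH ≈ ½(pKa₁ + pKa₂) = ½(2.21 + 7.20) = 4.70.

pH = 4.70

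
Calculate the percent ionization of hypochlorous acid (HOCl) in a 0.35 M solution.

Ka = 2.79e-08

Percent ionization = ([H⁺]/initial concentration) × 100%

Using Ka equilibrium: x² + Ka×x - Ka×C = 0. Solving: [H⁺] = 9.8804e-05. Percent = (9.8804e-05/0.35) × 100

Percent ionization = 0.0282%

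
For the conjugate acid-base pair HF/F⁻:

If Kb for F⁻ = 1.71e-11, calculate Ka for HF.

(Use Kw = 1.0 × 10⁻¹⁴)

For a conjugate pair Ka × Kb = Kw, so Ka = Kw/Kb = 1.0 × 10⁻¹⁴ / 1.71e-11 = 5.85e-04.

K_a = 5.85e-04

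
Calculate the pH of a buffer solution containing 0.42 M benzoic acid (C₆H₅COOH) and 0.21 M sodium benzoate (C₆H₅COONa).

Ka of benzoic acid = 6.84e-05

pKa = -log(6.84e-05) = 4.16. pH = pKa + log([A⁻]/[HA]) = 4.16 + log(0.21/0.42)

pH = 3.86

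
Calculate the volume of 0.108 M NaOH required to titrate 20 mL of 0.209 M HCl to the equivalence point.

At equivalence: moles acid = moles base. moles HCl = 0.209 × 20/1000 = 0.00418 mol. V_base = moles / 0.108 × 1000 = 38.7 mL.

V_{base} = 38.7 mL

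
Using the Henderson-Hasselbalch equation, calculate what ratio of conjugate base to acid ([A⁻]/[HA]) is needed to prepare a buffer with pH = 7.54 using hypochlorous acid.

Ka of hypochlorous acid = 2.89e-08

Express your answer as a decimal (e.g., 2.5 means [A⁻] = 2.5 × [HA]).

pKa = -log(2.89e-08) = 7.5391. pH = pKa + log([A⁻]/[HA]), so log([A⁻]/[HA]) = pH − pKa = 7.54 − 7.5391 = 0.0009. [A⁻]/[HA] = 10^(0.0009) = 1.00

[A⁻]/[HA] = 1.00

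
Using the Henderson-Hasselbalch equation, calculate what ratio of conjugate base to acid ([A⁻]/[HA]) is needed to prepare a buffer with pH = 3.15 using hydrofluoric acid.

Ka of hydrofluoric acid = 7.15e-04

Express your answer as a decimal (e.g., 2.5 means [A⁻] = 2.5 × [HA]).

pKa = -log(7.15e-04) = 3.1457. pH = pKa + log([A⁻]/[HA]), so log([A⁻]/[HA]) = pH − pKa = 3.15 − 3.1457 = 0.0043. [A⁻]/[HA] = 10^(0.0043) = 1.01

[A⁻]/[HA] = 1.01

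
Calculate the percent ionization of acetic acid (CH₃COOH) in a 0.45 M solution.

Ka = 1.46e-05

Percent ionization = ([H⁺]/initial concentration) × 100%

Using Ka equilibrium: x² + Ka×x - Ka×C = 0. Solving: [H⁺] = 2.5559e-03. Percent = (2.5559e-03/0.45) × 100

Percent ionization = 0.568%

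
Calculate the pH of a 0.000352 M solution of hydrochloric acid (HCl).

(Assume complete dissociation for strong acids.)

[H⁺] = 0.000352 M for strong acid. pH = -log[H⁺] = -log(0.000352)

pH = 3.45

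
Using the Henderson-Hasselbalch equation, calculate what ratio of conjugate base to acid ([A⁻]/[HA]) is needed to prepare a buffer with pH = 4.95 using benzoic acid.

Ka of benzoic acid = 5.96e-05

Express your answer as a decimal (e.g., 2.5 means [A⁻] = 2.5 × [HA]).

pKa = -log(5.96e-05) = 4.2248. pH = pKa + log([A⁻]/[HA]), so log([A⁻]/[HA]) = pH − pKa = 4.95 − 4.2248 = 0.7252. [A⁻]/[HA] = 10^(0.7252) = 5.31

[A⁻]/[HA] = 5.31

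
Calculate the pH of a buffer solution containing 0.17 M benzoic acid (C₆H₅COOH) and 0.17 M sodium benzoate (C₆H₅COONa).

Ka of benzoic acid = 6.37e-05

pKa = -log(6.37e-05) = 4.20. pH = pKa + log([A⁻]/[HA]) = 4.20 + log(0.17/0.17)

pH = 4.20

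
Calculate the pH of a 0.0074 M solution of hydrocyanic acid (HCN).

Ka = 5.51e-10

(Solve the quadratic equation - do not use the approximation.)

x² + Ka×x - Ka×C = 0. Using quadratic formula: [H⁺] = 2.0190e-06

pH = 5.69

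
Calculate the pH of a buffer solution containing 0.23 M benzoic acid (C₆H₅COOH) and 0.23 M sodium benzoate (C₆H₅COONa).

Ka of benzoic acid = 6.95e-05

pKa = -log(6.95e-05) = 4.16. pH = pKa + log([A⁻]/[HA]) = 4.16 + log(0.23/0.23)

pH = 4.16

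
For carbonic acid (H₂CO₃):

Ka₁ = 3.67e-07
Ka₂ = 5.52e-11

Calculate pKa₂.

pKa₂ = -log(Ka₂) = -log(5.52e-11) = 10.26.

pK_{a2} = 10.26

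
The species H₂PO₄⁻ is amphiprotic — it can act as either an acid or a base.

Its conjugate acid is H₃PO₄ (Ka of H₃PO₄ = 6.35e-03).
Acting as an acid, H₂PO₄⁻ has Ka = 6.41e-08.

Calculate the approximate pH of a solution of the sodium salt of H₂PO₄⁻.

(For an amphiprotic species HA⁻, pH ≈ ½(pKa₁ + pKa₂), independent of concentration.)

pKa₁ = -log(6.35e-03) = 2.20; pKa₂ = -log(6.41e-08) = 7.19. For an amphiprotic species, pH ≈ ½(pKa₁ + pKa₂) = ½(2.20 + 7.19) = 4.70.

pH = 4.70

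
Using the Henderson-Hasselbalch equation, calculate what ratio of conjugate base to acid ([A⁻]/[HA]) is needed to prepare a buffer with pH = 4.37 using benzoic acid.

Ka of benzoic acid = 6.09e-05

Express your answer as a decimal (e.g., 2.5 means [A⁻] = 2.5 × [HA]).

pKa = -log(6.09e-05) = 4.2154. pH = pKa + log([A⁻]/[HA]), so log([A⁻]/[HA]) = pH − pKa = 4.37 − 4.2154 = 0.1546. [A⁻]/[HA] = 10^(0.1546) = 1.43

[A⁻]/[HA] = 1.43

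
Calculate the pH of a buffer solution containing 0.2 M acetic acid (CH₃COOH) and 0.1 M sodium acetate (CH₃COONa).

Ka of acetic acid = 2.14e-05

pKa = -log(2.14e-05) = 4.67. pH = pKa + log([A⁻]/[HA]) = 4.67 + log(0.1/0.2)

pH = 4.37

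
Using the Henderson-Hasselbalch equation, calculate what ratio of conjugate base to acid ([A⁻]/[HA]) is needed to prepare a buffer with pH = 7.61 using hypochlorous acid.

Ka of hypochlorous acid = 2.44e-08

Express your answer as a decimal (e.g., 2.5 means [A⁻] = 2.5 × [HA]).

pKa = -log(2.44e-08) = 7.6126. pH = pKa + log([A⁻]/[HA]), so log([A⁻]/[HA]) = pH − pKa = 7.61 − 7.6126 = -0.0026. [A⁻]/[HA] = 10^(-0.0026) = 0.994

[A⁻]/[HA] = 0.994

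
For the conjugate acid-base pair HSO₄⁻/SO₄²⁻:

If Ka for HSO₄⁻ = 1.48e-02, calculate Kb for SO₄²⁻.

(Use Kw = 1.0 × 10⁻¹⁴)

For a conjugate pair Ka × Kb = Kw, so Kb = Kw/Ka = 1.0 × 10⁻¹⁴ / 1.48e-02 = 6.76e-13.

K_b = 6.76e-13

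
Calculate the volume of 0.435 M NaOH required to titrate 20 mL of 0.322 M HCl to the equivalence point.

At equivalence: moles acid = moles base. moles HCl = 0.322 × 20/1000 = 0.00644 mol. V_base = moles / 0.435 × 1000 = 14.8 mL.

V_{base} = 14.8 mL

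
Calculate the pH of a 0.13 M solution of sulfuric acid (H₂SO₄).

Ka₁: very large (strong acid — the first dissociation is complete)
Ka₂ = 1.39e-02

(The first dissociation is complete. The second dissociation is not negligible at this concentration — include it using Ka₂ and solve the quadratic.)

First dissociation is complete: [H⁺]₀ = [HSO₄⁻]₀ = C = 0.13 M. Second dissociation HSO₄⁻ ⇌ H⁺ + SO₄²⁻: let x = [SO₄²⁻]. Ka₂ = (C + x)·x / (C − x) = 1.39e-02 → x² + (C + Ka₂)·x − Ka₂·C = 0 → x² + 0.14390·x − 1.807e-03 = 0. x = (−0.14390 + √(0.14390² + 4 × 1.807e-03)) / 2 = 1.1619e-02 M. [H⁺] = C + x = 0.13 + 1.1619e-02 = 1.4162e-01 M. pH = -log(1.4162e-01) = 0.85.

pH = 0.85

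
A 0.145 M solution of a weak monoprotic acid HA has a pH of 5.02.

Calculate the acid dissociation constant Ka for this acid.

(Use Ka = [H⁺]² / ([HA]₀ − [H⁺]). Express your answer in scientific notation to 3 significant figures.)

[H⁺] = 10^(−pH) = 10^(−5.02) = 9.550e-06 M. For HA ⇌ H⁺ + A⁻, Ka = [H⁺][A⁻]/[HA] = [H⁺]² / ([HA]₀ − [H⁺]) = (9.550e-06)² / (0.145 − 9.550e-06) = 6.29e-10.

K_a = 6.29e-10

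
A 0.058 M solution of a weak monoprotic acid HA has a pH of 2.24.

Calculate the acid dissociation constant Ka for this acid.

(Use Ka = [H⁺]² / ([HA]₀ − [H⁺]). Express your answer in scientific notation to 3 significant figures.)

[H⁺] = 10^(−pH) = 10^(−2.24) = 5.754e-03 M. For HA ⇌ H⁺ + A⁻, Ka = [H⁺][A⁻]/[HA] = [H⁺]² / ([HA]₀ − [H⁺]) = (5.754e-03)² / (0.058 − 5.754e-03) = 6.34e-04.

K_a = 6.34e-04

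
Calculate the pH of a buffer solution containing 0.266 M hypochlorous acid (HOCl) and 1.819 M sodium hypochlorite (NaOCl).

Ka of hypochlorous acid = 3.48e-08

pKa = -log(3.48e-08) = 7.46. pH = pKa + log([A⁻]/[HA]) = 7.46 + log(1.819/0.266)

pH = 8.29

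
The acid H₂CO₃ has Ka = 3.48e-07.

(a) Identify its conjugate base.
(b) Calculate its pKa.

(a) The conjugate base is formed by removing one H⁺ from H₂CO₃, giving HCO₃⁻. (b) pKa = -log(Ka) = -log(3.48e-07) = 6.46.

Conjugate base: HCO₃⁻; pK_a = 6.46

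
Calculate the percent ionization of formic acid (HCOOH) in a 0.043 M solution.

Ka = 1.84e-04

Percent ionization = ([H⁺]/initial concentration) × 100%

Using Ka equilibrium: x² + Ka×x - Ka×C = 0. Solving: [H⁺] = 2.7223e-03. Percent = (2.7223e-03/0.043) × 100

Percent ionization = 6.33%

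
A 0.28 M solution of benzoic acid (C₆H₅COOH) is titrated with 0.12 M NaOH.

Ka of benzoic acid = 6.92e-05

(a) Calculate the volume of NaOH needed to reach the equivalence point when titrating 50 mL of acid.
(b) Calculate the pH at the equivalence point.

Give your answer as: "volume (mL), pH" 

moles acid = 0.28 × 50/1000 = 0.014 mol; V_base = moles/0.12 × 1000 = 116.7 mL. At equivalence only the conjugate base is present: [A⁻] = 0.014/0.167 = 8.4000e-02 M. Kb = Kw/Ka = 1.45e-10; [OH⁻] = √(Kb × [A⁻]) = 3.4841e-06; pOH = 5.46; pH = 14 - pOH = 8.54.

V = 116.7 mL, pH = 8.54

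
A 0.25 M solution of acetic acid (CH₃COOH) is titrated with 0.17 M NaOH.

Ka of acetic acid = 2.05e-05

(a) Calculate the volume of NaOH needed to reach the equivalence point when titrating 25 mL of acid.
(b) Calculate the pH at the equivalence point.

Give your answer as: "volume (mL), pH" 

moles acid = 0.25 × 25/1000 = 0.00625 mol; V_base = moles/0.17 × 1000 = 36.8 mL. At equivalence only the conjugate base is present: [A⁻] = 0.00625/0.062 = 1.0119e-01 M. Kb = Kw/Ka = 4.88e-10; [OH⁻] = √(Kb × [A⁻]) = 7.0258e-06; pOH = 5.15; pH = 14 - pOH = 8.85.

V = 36.8 mL, pH = 8.85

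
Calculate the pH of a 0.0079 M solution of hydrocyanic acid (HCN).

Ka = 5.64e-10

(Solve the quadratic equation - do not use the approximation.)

x² + Ka×x - Ka×C = 0. Using quadratic formula: [H⁺] = 2.1105e-06

pH = 5.68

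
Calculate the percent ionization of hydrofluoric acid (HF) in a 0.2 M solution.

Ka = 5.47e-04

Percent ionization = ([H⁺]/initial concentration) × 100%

Using Ka equilibrium: x² + Ka×x - Ka×C = 0. Solving: [H⁺] = 1.0190e-02. Percent = (1.0190e-02/0.2) × 100

Percent ionization = 5.09%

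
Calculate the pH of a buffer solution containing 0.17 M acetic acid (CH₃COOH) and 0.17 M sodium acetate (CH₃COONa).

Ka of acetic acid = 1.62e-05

pKa = -log(1.62e-05) = 4.79. pH = pKa + log([A⁻]/[HA]) = 4.79 + log(0.17/0.17)

pH = 4.79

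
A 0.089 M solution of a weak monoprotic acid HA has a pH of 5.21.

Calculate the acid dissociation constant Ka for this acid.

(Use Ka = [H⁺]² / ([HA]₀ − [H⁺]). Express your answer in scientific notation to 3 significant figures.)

[H⁺] = 10^(−pH) = 10^(−5.21) = 6.166e-06 M. For HA ⇌ H⁺ + A⁻, Ka = [H⁺][A⁻]/[HA] = [H⁺]² / ([HA]₀ − [H⁺]) = (6.166e-06)² / (0.089 − 6.166e-06) = 4.27e-10.

K_a = 4.27e-10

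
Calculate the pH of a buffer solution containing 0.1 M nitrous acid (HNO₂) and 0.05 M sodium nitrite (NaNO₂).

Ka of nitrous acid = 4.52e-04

pKa = -log(4.52e-04) = 3.34. pH = pKa + log([A⁻]/[HA]) = 3.34 + log(0.05/0.1)

pH = 3.04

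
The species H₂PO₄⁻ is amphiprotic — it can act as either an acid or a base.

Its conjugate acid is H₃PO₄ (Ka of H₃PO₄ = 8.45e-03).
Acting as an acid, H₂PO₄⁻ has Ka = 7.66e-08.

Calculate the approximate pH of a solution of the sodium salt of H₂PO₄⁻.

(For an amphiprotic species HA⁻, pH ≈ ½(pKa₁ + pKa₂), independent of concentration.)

pKa₁ = -log(8.45e-03) = 2.07; pKa₂ = -log(7.66e-08) = 7.12. For an amphiprotic species, pH ≈ ½(pKa₁ + pKa₂) = ½(2.07 + 7.12) = 4.59.

pH = 4.59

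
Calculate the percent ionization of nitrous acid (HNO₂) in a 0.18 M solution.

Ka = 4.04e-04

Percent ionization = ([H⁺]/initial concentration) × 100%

Using Ka equilibrium: x² + Ka×x - Ka×C = 0. Solving: [H⁺] = 8.3280e-03. Percent = (8.3280e-03/0.18) × 100

Percent ionization = 4.63%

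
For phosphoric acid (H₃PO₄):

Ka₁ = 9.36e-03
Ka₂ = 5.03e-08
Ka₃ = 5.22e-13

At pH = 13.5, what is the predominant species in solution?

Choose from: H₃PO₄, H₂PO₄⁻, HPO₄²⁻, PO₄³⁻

pKa₁ = 2.03, pKa₂ = 7.30, pKa₃ = 12.28. For a polyprotic acid the predominant species crosses at each pKa: below pKa_n the protonated form dominates, above it the deprotonated form does. At pH = 13.5, the predominant species is PO₄³⁻.

PO₄³⁻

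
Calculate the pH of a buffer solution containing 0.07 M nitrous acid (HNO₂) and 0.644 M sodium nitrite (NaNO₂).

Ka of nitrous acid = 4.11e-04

pKa = -log(4.11e-04) = 3.39. pH = pKa + log([A⁻]/[HA]) = 3.39 + log(0.644/0.07)

pH = 4.35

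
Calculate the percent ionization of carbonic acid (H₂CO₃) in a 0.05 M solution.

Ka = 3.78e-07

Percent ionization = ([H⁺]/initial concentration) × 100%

Using Ka equilibrium: x² + Ka×x - Ka×C = 0. Solving: [H⁺] = 1.3729e-04. Percent = (1.3729e-04/0.05) × 100

Percent ionization = 0.275%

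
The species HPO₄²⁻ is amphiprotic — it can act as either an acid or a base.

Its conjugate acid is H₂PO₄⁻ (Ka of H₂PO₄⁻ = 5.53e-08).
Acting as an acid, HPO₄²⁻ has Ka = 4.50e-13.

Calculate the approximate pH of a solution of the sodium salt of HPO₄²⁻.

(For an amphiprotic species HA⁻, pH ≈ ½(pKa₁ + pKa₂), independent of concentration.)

pKa₁ = -log(5.53e-08) = 7.26; pKa₂ = -log(4.50e-13) = 12.35. For an amphiprotic species, pH ≈ ½(pKa₁ + pKa₂) = ½(7.26 + 12.35) = 9.80.

pH = 9.80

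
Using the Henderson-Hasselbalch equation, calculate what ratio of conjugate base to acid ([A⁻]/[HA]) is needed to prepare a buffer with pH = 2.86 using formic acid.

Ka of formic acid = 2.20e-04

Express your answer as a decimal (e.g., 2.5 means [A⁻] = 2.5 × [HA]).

pKa = -log(2.20e-04) = 3.6576. pH = pKa + log([A⁻]/[HA]), so log([A⁻]/[HA]) = pH − pKa = 2.86 − 3.6576 = -0.7976. [A⁻]/[HA] = 10^(-0.7976) = 0.159

[A⁻]/[HA] = 0.159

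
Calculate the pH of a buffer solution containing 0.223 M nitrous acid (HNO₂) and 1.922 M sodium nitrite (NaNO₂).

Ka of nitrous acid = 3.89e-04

pKa = -log(3.89e-04) = 3.41. pH = pKa + log([A⁻]/[HA]) = 3.41 + log(1.922/0.223)

pH = 4.35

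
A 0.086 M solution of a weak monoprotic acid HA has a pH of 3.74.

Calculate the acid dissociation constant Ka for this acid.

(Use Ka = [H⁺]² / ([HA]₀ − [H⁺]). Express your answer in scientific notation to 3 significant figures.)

[H⁺] = 10^(−pH) = 10^(−3.74) = 1.820e-04 M. For HA ⇌ H⁺ + A⁻, Ka = [H⁺][A⁻]/[HA] = [H⁺]² / ([HA]₀ − [H⁺]) = (1.820e-04)² / (0.086 − 1.820e-04) = 3.86e-07.

K_a = 3.86e-07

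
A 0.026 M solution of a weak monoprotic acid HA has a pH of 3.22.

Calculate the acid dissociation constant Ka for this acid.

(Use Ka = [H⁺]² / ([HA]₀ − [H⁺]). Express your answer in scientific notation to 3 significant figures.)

[H⁺] = 10^(−pH) = 10^(−3.22) = 6.026e-04 M. For HA ⇌ H⁺ + A⁻, Ka = [H⁺][A⁻]/[HA] = [H⁺]² / ([HA]₀ − [H⁺]) = (6.026e-04)² / (0.026 − 6.026e-04) = 1.43e-05.

K_a = 1.43e-05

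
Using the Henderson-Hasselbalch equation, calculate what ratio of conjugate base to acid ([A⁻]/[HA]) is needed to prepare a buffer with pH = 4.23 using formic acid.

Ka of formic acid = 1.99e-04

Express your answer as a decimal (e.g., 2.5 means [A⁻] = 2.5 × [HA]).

pKa = -log(1.99e-04) = 3.7011. pH = pKa + log([A⁻]/[HA]), so log([A⁻]/[HA]) = pH − pKa = 4.23 − 3.7011 = 0.5289. [A⁻]/[HA] = 10^(0.5289) = 3.38

[A⁻]/[HA] = 3.38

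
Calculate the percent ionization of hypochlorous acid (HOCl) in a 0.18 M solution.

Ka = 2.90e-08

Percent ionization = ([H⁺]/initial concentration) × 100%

Using Ka equilibrium: x² + Ka×x - Ka×C = 0. Solving: [H⁺] = 7.2235e-05. Percent = (7.2235e-05/0.18) × 100

Percent ionization = 0.0401%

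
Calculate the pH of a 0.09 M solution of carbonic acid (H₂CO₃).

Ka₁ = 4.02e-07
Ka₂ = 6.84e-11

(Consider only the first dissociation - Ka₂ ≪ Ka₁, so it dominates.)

First dissociation dominates. From Ka₁ = [H⁺][HA⁻]/[H₂A], x² + Ka₁·x − Ka₁·C = 0 with C = 0.09 M and Ka₁ = 4.02e-07. Solving: [H⁺] = (−Ka₁ + √(Ka₁² + 4·Ka₁·C)) / 2 = 1.9001e-04 M. pH = -log(1.9001e-04) = 3.72.

pH = 3.72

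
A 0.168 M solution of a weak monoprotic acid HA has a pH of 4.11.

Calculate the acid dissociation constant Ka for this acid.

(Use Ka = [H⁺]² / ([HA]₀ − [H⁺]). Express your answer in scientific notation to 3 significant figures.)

[H⁺] = 10^(−pH) = 10^(−4.11) = 7.762e-05 M. For HA ⇌ H⁺ + A⁻, Ka = [H⁺][A⁻]/[HA] = [H⁺]² / ([HA]₀ − [H⁺]) = (7.762e-05)² / (0.168 − 7.762e-05) = 3.59e-08.

K_a = 3.59e-08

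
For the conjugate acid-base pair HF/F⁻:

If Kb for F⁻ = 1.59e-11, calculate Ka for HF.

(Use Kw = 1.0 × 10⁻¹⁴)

For a conjugate pair Ka × Kb = Kw, so Ka = Kw/Kb = 1.0 × 10⁻¹⁴ / 1.59e-11 = 6.29e-04.

K_a = 6.29e-04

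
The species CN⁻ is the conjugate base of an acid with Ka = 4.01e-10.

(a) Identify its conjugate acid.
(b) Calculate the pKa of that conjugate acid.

(a) The conjugate acid is formed by adding one H⁺ to CN⁻, giving HCN. (b) pKa = -log(Ka) = -log(4.01e-10) = 9.40.

Conjugate acid: HCN; pK_a = 9.40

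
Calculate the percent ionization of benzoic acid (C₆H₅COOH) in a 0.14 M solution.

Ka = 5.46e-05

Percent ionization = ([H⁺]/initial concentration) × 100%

Using Ka equilibrium: x² + Ka×x - Ka×C = 0. Solving: [H⁺] = 2.7376e-03. Percent = (2.7376e-03/0.14) × 100

Percent ionization = 1.96%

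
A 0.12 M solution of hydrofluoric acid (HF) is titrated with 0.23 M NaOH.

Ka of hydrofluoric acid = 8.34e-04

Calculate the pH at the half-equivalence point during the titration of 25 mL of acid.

At half-equivalence [HA] = [A⁻], so Henderson-Hasselbalch gives pH = pKa = -log(8.34e-04) = 3.08.

pH = pKa = 3.08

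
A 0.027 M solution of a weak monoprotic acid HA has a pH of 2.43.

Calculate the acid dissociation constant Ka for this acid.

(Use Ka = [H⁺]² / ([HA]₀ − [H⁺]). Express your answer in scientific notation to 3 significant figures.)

[H⁺] = 10^(−pH) = 10^(−2.43) = 3.715e-03 M. For HA ⇌ H⁺ + A⁻, Ka = [H⁺][A⁻]/[HA] = [H⁺]² / ([HA]₀ − [H⁺]) = (3.715e-03)² / (0.027 − 3.715e-03) = 5.93e-04.

K_a = 5.93e-04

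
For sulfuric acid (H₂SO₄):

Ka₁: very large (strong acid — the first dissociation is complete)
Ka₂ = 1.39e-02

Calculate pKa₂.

pKa₂ = -log(Ka₂) = -log(1.39e-02) = 1.86.

pK_{a2} = 1.86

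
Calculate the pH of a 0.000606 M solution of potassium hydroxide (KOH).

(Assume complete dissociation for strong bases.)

[OH⁻] = 0.000606 M for strong base. pOH = -log[OH⁻] = 3.22, pH = 14 - pOH

pH = 10.78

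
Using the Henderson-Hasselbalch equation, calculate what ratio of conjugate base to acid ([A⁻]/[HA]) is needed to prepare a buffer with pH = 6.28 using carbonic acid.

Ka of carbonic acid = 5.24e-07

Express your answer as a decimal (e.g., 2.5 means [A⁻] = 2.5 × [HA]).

pKa = -log(5.24e-07) = 6.2807. pH = pKa + log([A⁻]/[HA]), so log([A⁻]/[HA]) = pH − pKa = 6.28 − 6.2807 = -0.0007. [A⁻]/[HA] = 10^(-0.0007) = 0.998

[A⁻]/[HA] = 0.998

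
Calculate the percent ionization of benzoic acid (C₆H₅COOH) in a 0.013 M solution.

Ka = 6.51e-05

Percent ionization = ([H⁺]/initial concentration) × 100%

Using Ka equilibrium: x² + Ka×x - Ka×C = 0. Solving: [H⁺] = 8.8797e-04. Percent = (8.8797e-04/0.013) × 100

Percent ionization = 6.83%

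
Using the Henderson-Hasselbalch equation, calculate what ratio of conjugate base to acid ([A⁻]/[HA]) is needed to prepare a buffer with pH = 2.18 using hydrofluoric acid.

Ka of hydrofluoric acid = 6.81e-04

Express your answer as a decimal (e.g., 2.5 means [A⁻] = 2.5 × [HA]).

pKa = -log(6.81e-04) = 3.1669. pH = pKa + log([A⁻]/[HA]), so log([A⁻]/[HA]) = pH − pKa = 2.18 − 3.1669 = -0.9869. [A⁻]/[HA] = 10^(-0.9869) = 0.103

[A⁻]/[HA] = 0.103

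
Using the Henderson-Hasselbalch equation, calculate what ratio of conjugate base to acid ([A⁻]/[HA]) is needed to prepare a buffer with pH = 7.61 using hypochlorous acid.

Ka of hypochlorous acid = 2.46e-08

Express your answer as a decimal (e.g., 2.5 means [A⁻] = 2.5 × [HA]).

pKa = -log(2.46e-08) = 7.6091. pH = pKa + log([A⁻]/[HA]), so log([A⁻]/[HA]) = pH − pKa = 7.61 − 7.6091 = 0.0009. [A⁻]/[HA] = 10^(0.0009) = 1.00

[A⁻]/[HA] = 1.00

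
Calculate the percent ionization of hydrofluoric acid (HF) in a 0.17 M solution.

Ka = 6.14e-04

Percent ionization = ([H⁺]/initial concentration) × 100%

Using Ka equilibrium: x² + Ka×x - Ka×C = 0. Solving: [H⁺] = 9.9143e-03. Percent = (9.9143e-03/0.17) × 100

Percent ionization = 5.83%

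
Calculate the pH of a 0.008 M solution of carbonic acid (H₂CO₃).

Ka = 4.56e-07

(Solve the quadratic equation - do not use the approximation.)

x² + Ka×x - Ka×C = 0. Using quadratic formula: [H⁺] = 6.0171e-05

pH = 4.22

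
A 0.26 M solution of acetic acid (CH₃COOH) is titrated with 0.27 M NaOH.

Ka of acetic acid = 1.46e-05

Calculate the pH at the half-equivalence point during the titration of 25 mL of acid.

At half-equivalence [HA] = [A⁻], so Henderson-Hasselbalch gives pH = pKa = -log(1.46e-05) = 4.84.

pH = pKa = 4.84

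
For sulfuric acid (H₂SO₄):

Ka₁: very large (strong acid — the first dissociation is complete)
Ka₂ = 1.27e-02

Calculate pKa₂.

pKa₂ = -log(Ka₂) = -log(1.27e-02) = 1.90.

pK_{a2} = 1.90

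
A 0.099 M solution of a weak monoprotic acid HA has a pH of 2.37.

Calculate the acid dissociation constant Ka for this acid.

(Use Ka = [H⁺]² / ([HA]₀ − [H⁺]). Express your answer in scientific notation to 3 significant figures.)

[H⁺] = 10^(−pH) = 10^(−2.37) = 4.266e-03 M. For HA ⇌ H⁺ + A⁻, Ka = [H⁺][A⁻]/[HA] = [H⁺]² / ([HA]₀ − [H⁺]) = (4.266e-03)² / (0.099 − 4.266e-03) = 1.92e-04.

K_a = 1.92e-04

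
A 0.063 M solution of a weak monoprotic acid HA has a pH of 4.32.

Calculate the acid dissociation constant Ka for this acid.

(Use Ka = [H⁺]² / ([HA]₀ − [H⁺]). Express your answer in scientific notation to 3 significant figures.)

[H⁺] = 10^(−pH) = 10^(−4.32) = 4.786e-05 M. For HA ⇌ H⁺ + A⁻, Ka = [H⁺][A⁻]/[HA] = [H⁺]² / ([HA]₀ − [H⁺]) = (4.786e-05)² / (0.063 − 4.786e-05) = 3.64e-08.

K_a = 3.64e-08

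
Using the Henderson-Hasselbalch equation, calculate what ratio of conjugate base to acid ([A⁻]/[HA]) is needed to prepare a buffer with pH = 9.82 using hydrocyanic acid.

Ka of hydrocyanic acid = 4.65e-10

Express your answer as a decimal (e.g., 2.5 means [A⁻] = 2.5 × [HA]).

pKa = -log(4.65e-10) = 9.3325. pH = pKa + log([A⁻]/[HA]), so log([A⁻]/[HA]) = pH − pKa = 9.82 − 9.3325 = 0.4875. [A⁻]/[HA] = 10^(0.4875) = 3.07

[A⁻]/[HA] = 3.07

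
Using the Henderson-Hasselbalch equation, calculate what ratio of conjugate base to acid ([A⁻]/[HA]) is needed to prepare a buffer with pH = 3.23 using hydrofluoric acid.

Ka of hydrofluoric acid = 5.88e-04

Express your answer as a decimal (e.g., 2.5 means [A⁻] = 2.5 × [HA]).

pKa = -log(5.88e-04) = 3.2306. pH = pKa + log([A⁻]/[HA]), so log([A⁻]/[HA]) = pH − pKa = 3.23 − 3.2306 = -0.0006. [A⁻]/[HA] = 10^(-0.0006) = 0.999

[A⁻]/[HA] = 0.999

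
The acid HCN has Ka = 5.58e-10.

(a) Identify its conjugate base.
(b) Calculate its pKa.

(a) The conjugate base is formed by removing one H⁺ from HCN, giving CN⁻. (b) pKa = -log(Ka) = -log(5.58e-10) = 9.25.

Conjugate base: CN⁻; pK_a = 9.25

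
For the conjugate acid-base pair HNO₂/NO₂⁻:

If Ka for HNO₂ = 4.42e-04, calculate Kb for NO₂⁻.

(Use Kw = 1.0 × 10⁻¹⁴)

For a conjugate pair Ka × Kb = Kw, so Kb = Kw/Ka = 1.0 × 10⁻¹⁴ / 4.42e-04 = 2.26e-11.

K_b = 2.26e-11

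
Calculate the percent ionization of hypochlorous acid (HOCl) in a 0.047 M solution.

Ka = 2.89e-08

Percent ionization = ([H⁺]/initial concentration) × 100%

Using Ka equilibrium: x² + Ka×x - Ka×C = 0. Solving: [H⁺] = 3.6841e-05. Percent = (3.6841e-05/0.047) × 100

Percent ionization = 0.0784%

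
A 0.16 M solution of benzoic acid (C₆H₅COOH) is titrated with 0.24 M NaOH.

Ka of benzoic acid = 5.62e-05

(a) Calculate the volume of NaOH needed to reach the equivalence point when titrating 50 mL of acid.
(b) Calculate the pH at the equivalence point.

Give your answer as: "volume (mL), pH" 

moles acid = 0.16 × 50/1000 = 0.008 mol; V_base = moles/0.24 × 1000 = 33.3 mL. At equivalence only the conjugate base is present: [A⁻] = 0.008/0.083 = 9.6000e-02 M. Kb = Kw/Ka = 1.78e-10; [OH⁻] = √(Kb × [A⁻]) = 4.1330e-06; pOH = 5.38; pH = 14 - pOH = 8.62.

V = 33.3 mL, pH = 8.62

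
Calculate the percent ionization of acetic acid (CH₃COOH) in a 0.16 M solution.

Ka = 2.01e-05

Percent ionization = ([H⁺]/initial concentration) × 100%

Using Ka equilibrium: x² + Ka×x - Ka×C = 0. Solving: [H⁺] = 1.7833e-03. Percent = (1.7833e-03/0.16) × 100

Percent ionization = 1.11%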